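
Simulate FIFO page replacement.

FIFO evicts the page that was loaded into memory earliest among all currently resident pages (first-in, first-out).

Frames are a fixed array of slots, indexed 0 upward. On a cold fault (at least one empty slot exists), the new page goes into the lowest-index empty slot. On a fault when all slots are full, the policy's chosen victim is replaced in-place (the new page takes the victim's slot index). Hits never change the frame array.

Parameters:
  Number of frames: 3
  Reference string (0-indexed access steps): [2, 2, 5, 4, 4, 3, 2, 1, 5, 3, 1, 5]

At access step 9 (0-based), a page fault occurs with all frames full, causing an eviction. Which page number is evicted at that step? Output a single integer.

Step 0: ref 2 -> FAULT, frames=[2,-,-]
Step 1: ref 2 -> HIT, frames=[2,-,-]
Step 2: ref 5 -> FAULT, frames=[2,5,-]
Step 3: ref 4 -> FAULT, frames=[2,5,4]
Step 4: ref 4 -> HIT, frames=[2,5,4]
Step 5: ref 3 -> FAULT, evict 2, frames=[3,5,4]
Step 6: ref 2 -> FAULT, evict 5, frames=[3,2,4]
Step 7: ref 1 -> FAULT, evict 4, frames=[3,2,1]
Step 8: ref 5 -> FAULT, evict 3, frames=[5,2,1]
Step 9: ref 3 -> FAULT, evict 2, frames=[5,3,1]
At step 9: evicted page 2

Answer: 2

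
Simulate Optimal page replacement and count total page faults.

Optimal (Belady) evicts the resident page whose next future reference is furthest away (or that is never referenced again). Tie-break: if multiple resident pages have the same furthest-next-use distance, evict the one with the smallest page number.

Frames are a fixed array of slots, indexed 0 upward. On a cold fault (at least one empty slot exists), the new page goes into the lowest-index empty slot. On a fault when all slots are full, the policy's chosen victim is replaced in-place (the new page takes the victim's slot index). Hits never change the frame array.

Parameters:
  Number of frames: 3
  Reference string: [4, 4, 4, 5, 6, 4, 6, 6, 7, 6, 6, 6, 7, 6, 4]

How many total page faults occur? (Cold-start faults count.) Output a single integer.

Answer: 4

Derivation:
Step 0: ref 4 → FAULT, frames=[4,-,-]
Step 1: ref 4 → HIT, frames=[4,-,-]
Step 2: ref 4 → HIT, frames=[4,-,-]
Step 3: ref 5 → FAULT, frames=[4,5,-]
Step 4: ref 6 → FAULT, frames=[4,5,6]
Step 5: ref 4 → HIT, frames=[4,5,6]
Step 6: ref 6 → HIT, frames=[4,5,6]
Step 7: ref 6 → HIT, frames=[4,5,6]
Step 8: ref 7 → FAULT (evict 5), frames=[4,7,6]
Step 9: ref 6 → HIT, frames=[4,7,6]
Step 10: ref 6 → HIT, frames=[4,7,6]
Step 11: ref 6 → HIT, frames=[4,7,6]
Step 12: ref 7 → HIT, frames=[4,7,6]
Step 13: ref 6 → HIT, frames=[4,7,6]
Step 14: ref 4 → HIT, frames=[4,7,6]
Total faults: 4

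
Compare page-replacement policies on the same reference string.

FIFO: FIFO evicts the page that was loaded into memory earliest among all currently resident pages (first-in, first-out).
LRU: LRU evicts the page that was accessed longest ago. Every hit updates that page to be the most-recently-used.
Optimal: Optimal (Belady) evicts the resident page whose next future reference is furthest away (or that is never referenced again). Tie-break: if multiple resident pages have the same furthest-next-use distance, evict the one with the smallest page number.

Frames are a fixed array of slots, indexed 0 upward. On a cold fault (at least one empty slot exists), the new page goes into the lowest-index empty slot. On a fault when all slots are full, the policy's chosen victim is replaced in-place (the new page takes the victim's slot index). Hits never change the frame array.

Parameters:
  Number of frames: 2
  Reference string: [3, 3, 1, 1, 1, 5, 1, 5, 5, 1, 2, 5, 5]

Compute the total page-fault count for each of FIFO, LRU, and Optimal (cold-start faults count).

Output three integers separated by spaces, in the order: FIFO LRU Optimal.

--- FIFO ---
  step 0: ref 3 -> FAULT, frames=[3,-] (faults so far: 1)
  step 1: ref 3 -> HIT, frames=[3,-] (faults so far: 1)
  step 2: ref 1 -> FAULT, frames=[3,1] (faults so far: 2)
  step 3: ref 1 -> HIT, frames=[3,1] (faults so far: 2)
  step 4: ref 1 -> HIT, frames=[3,1] (faults so far: 2)
  step 5: ref 5 -> FAULT, evict 3, frames=[5,1] (faults so far: 3)
  step 6: ref 1 -> HIT, frames=[5,1] (faults so far: 3)
  step 7: ref 5 -> HIT, frames=[5,1] (faults so far: 3)
  step 8: ref 5 -> HIT, frames=[5,1] (faults so far: 3)
  step 9: ref 1 -> HIT, frames=[5,1] (faults so far: 3)
  step 10: ref 2 -> FAULT, evict 1, frames=[5,2] (faults so far: 4)
  step 11: ref 5 -> HIT, frames=[5,2] (faults so far: 4)
  step 12: ref 5 -> HIT, frames=[5,2] (faults so far: 4)
  FIFO total faults: 4
--- LRU ---
  step 0: ref 3 -> FAULT, frames=[3,-] (faults so far: 1)
  step 1: ref 3 -> HIT, frames=[3,-] (faults so far: 1)
  step 2: ref 1 -> FAULT, frames=[3,1] (faults so far: 2)
  step 3: ref 1 -> HIT, frames=[3,1] (faults so far: 2)
  step 4: ref 1 -> HIT, frames=[3,1] (faults so far: 2)
  step 5: ref 5 -> FAULT, evict 3, frames=[5,1] (faults so far: 3)
  step 6: ref 1 -> HIT, frames=[5,1] (faults so far: 3)
  step 7: ref 5 -> HIT, frames=[5,1] (faults so far: 3)
  step 8: ref 5 -> HIT, frames=[5,1] (faults so far: 3)
  step 9: ref 1 -> HIT, frames=[5,1] (faults so far: 3)
  step 10: ref 2 -> FAULT, evict 5, frames=[2,1] (faults so far: 4)
  step 11: ref 5 -> FAULT, evict 1, frames=[2,5] (faults so far: 5)
  step 12: ref 5 -> HIT, frames=[2,5] (faults so far: 5)
  LRU total faults: 5
--- Optimal ---
  step 0: ref 3 -> FAULT, frames=[3,-] (faults so far: 1)
  step 1: ref 3 -> HIT, frames=[3,-] (faults so far: 1)
  step 2: ref 1 -> FAULT, frames=[3,1] (faults so far: 2)
  step 3: ref 1 -> HIT, frames=[3,1] (faults so far: 2)
  step 4: ref 1 -> HIT, frames=[3,1] (faults so far: 2)
  step 5: ref 5 -> FAULT, evict 3, frames=[5,1] (faults so far: 3)
  step 6: ref 1 -> HIT, frames=[5,1] (faults so far: 3)
  step 7: ref 5 -> HIT, frames=[5,1] (faults so far: 3)
  step 8: ref 5 -> HIT, frames=[5,1] (faults so far: 3)
  step 9: ref 1 -> HIT, frames=[5,1] (faults so far: 3)
  step 10: ref 2 -> FAULT, evict 1, frames=[5,2] (faults so far: 4)
  step 11: ref 5 -> HIT, frames=[5,2] (faults so far: 4)
  step 12: ref 5 -> HIT, frames=[5,2] (faults so far: 4)
  Optimal total faults: 4

Answer: 4 5 4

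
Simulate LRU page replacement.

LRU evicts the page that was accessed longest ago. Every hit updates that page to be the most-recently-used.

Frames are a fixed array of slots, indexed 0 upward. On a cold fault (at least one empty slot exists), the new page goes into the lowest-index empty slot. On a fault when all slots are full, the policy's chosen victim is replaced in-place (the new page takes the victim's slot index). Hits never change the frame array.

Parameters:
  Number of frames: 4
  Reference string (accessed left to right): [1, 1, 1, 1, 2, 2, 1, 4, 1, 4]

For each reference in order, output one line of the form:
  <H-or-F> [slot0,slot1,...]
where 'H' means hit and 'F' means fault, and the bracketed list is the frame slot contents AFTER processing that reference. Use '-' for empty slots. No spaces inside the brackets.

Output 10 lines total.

F [1,-,-,-]
H [1,-,-,-]
H [1,-,-,-]
H [1,-,-,-]
F [1,2,-,-]
H [1,2,-,-]
H [1,2,-,-]
F [1,2,4,-]
H [1,2,4,-]
H [1,2,4,-]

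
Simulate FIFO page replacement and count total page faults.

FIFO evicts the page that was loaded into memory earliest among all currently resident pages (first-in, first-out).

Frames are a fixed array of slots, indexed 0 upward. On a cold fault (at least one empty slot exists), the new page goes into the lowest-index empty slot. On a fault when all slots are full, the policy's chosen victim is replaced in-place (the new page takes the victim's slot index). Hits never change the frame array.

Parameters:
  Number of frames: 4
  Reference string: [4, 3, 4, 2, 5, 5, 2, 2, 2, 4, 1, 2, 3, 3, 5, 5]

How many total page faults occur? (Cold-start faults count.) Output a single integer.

Answer: 5

Derivation:
Step 0: ref 4 → FAULT, frames=[4,-,-,-]
Step 1: ref 3 → FAULT, frames=[4,3,-,-]
Step 2: ref 4 → HIT, frames=[4,3,-,-]
Step 3: ref 2 → FAULT, frames=[4,3,2,-]
Step 4: ref 5 → FAULT, frames=[4,3,2,5]
Step 5: ref 5 → HIT, frames=[4,3,2,5]
Step 6: ref 2 → HIT, frames=[4,3,2,5]
Step 7: ref 2 → HIT, frames=[4,3,2,5]
Step 8: ref 2 → HIT, frames=[4,3,2,5]
Step 9: ref 4 → HIT, frames=[4,3,2,5]
Step 10: ref 1 → FAULT (evict 4), frames=[1,3,2,5]
Step 11: ref 2 → HIT, frames=[1,3,2,5]
Step 12: ref 3 → HIT, frames=[1,3,2,5]
Step 13: ref 3 → HIT, frames=[1,3,2,5]
Step 14: ref 5 → HIT, frames=[1,3,2,5]
Step 15: ref 5 → HIT, frames=[1,3,2,5]
Total faults: 5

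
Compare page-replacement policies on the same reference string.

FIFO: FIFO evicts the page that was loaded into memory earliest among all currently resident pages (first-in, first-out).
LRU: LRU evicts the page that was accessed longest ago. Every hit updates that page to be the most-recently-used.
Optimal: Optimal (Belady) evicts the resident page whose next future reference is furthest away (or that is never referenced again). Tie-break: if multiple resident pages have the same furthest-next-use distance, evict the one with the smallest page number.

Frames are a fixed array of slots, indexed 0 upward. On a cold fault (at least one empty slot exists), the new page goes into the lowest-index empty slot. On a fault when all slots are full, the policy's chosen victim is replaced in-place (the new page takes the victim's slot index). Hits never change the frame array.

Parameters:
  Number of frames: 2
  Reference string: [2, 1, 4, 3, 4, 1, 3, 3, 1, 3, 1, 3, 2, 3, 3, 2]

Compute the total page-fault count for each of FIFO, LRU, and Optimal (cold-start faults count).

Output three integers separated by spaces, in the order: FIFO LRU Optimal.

Answer: 7 7 6

Derivation:
--- FIFO ---
  step 0: ref 2 -> FAULT, frames=[2,-] (faults so far: 1)
  step 1: ref 1 -> FAULT, frames=[2,1] (faults so far: 2)
  step 2: ref 4 -> FAULT, evict 2, frames=[4,1] (faults so far: 3)
  step 3: ref 3 -> FAULT, evict 1, frames=[4,3] (faults so far: 4)
  step 4: ref 4 -> HIT, frames=[4,3] (faults so far: 4)
  step 5: ref 1 -> FAULT, evict 4, frames=[1,3] (faults so far: 5)
  step 6: ref 3 -> HIT, frames=[1,3] (faults so far: 5)
  step 7: ref 3 -> HIT, frames=[1,3] (faults so far: 5)
  step 8: ref 1 -> HIT, frames=[1,3] (faults so far: 5)
  step 9: ref 3 -> HIT, frames=[1,3] (faults so far: 5)
  step 10: ref 1 -> HIT, frames=[1,3] (faults so far: 5)
  step 11: ref 3 -> HIT, frames=[1,3] (faults so far: 5)
  step 12: ref 2 -> FAULT, evict 3, frames=[1,2] (faults so far: 6)
  step 13: ref 3 -> FAULT, evict 1, frames=[3,2] (faults so far: 7)
  step 14: ref 3 -> HIT, frames=[3,2] (faults so far: 7)
  step 15: ref 2 -> HIT, frames=[3,2] (faults so far: 7)
  FIFO total faults: 7
--- LRU ---
  step 0: ref 2 -> FAULT, frames=[2,-] (faults so far: 1)
  step 1: ref 1 -> FAULT, frames=[2,1] (faults so far: 2)
  step 2: ref 4 -> FAULT, evict 2, frames=[4,1] (faults so far: 3)
  step 3: ref 3 -> FAULT, evict 1, frames=[4,3] (faults so far: 4)
  step 4: ref 4 -> HIT, frames=[4,3] (faults so far: 4)
  step 5: ref 1 -> FAULT, evict 3, frames=[4,1] (faults so far: 5)
  step 6: ref 3 -> FAULT, evict 4, frames=[3,1] (faults so far: 6)
  step 7: ref 3 -> HIT, frames=[3,1] (faults so far: 6)
  step 8: ref 1 -> HIT, frames=[3,1] (faults so far: 6)
  step 9: ref 3 -> HIT, frames=[3,1] (faults so far: 6)
  step 10: ref 1 -> HIT, frames=[3,1] (faults so far: 6)
  step 11: ref 3 -> HIT, frames=[3,1] (faults so far: 6)
  step 12: ref 2 -> FAULT, evict 1, frames=[3,2] (faults so far: 7)
  step 13: ref 3 -> HIT, frames=[3,2] (faults so far: 7)
  step 14: ref 3 -> HIT, frames=[3,2] (faults so far: 7)
  step 15: ref 2 -> HIT, frames=[3,2] (faults so far: 7)
  LRU total faults: 7
--- Optimal ---
  step 0: ref 2 -> FAULT, frames=[2,-] (faults so far: 1)
  step 1: ref 1 -> FAULT, frames=[2,1] (faults so far: 2)
  step 2: ref 4 -> FAULT, evict 2, frames=[4,1] (faults so far: 3)
  step 3: ref 3 -> FAULT, evict 1, frames=[4,3] (faults so far: 4)
  step 4: ref 4 -> HIT, frames=[4,3] (faults so far: 4)
  step 5: ref 1 -> FAULT, evict 4, frames=[1,3] (faults so far: 5)
  step 6: ref 3 -> HIT, frames=[1,3] (faults so far: 5)
  step 7: ref 3 -> HIT, frames=[1,3] (faults so far: 5)
  step 8: ref 1 -> HIT, frames=[1,3] (faults so far: 5)
  step 9: ref 3 -> HIT, frames=[1,3] (faults so far: 5)
  step 10: ref 1 -> HIT, frames=[1,3] (faults so far: 5)
  step 11: ref 3 -> HIT, frames=[1,3] (faults so far: 5)
  step 12: ref 2 -> FAULT, evict 1, frames=[2,3] (faults so far: 6)
  step 13: ref 3 -> HIT, frames=[2,3] (faults so far: 6)
  step 14: ref 3 -> HIT, frames=[2,3] (faults so far: 6)
  step 15: ref 2 -> HIT, frames=[2,3] (faults so far: 6)
  Optimal total faults: 6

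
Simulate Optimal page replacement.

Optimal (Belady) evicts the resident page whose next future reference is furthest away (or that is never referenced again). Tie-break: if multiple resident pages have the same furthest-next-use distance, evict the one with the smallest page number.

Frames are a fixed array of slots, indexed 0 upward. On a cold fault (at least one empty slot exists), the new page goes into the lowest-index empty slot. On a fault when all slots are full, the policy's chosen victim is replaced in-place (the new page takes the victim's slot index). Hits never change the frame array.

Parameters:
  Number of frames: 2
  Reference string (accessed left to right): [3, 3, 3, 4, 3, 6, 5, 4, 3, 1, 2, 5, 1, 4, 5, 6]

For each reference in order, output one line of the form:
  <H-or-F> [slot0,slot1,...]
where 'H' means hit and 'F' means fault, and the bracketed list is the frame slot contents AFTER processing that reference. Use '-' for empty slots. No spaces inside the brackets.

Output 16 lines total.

F [3,-]
H [3,-]
H [3,-]
F [3,4]
H [3,4]
F [6,4]
F [5,4]
H [5,4]
F [5,3]
F [5,1]
F [5,2]
H [5,2]
F [5,1]
F [5,4]
H [5,4]
F [5,6]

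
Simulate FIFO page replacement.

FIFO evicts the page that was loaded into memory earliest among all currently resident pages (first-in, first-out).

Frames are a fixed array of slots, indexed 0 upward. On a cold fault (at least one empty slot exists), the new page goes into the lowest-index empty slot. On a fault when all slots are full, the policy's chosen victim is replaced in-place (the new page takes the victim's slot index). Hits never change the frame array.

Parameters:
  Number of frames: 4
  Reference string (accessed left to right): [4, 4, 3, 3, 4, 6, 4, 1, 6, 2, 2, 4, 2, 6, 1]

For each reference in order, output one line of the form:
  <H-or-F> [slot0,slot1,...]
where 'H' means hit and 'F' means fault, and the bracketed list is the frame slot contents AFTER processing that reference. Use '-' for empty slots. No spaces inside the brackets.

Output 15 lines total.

F [4,-,-,-]
H [4,-,-,-]
F [4,3,-,-]
H [4,3,-,-]
H [4,3,-,-]
F [4,3,6,-]
H [4,3,6,-]
F [4,3,6,1]
H [4,3,6,1]
F [2,3,6,1]
H [2,3,6,1]
F [2,4,6,1]
H [2,4,6,1]
H [2,4,6,1]
H [2,4,6,1]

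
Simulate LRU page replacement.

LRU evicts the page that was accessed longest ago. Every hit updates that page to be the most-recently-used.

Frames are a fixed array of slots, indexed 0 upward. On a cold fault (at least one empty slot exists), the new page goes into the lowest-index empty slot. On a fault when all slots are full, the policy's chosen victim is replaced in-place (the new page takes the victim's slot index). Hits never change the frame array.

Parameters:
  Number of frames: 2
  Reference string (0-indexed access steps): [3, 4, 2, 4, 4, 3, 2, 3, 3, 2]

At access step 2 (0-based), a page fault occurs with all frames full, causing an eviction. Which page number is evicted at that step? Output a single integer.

Step 0: ref 3 -> FAULT, frames=[3,-]
Step 1: ref 4 -> FAULT, frames=[3,4]
Step 2: ref 2 -> FAULT, evict 3, frames=[2,4]
At step 2: evicted page 3

Answer: 3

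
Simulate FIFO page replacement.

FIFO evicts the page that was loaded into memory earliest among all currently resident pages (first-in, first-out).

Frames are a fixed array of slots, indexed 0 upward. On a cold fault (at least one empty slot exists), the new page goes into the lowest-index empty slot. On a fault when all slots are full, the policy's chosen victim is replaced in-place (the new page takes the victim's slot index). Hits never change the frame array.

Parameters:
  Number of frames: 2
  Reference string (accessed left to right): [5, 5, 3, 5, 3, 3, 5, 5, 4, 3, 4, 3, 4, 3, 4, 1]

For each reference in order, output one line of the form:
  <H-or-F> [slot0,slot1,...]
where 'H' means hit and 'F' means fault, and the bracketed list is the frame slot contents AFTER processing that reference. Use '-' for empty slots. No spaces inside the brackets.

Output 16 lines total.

F [5,-]
H [5,-]
F [5,3]
H [5,3]
H [5,3]
H [5,3]
H [5,3]
H [5,3]
F [4,3]
H [4,3]
H [4,3]
H [4,3]
H [4,3]
H [4,3]
H [4,3]
F [4,1]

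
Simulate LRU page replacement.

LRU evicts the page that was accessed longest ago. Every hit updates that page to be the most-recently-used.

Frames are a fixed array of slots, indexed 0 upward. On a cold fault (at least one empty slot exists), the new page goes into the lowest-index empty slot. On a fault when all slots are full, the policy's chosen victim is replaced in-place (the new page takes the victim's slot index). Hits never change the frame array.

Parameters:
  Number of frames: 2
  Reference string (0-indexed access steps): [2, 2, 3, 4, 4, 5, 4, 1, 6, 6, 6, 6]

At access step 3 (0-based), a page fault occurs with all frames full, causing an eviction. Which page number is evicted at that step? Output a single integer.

Answer: 2

Derivation:
Step 0: ref 2 -> FAULT, frames=[2,-]
Step 1: ref 2 -> HIT, frames=[2,-]
Step 2: ref 3 -> FAULT, frames=[2,3]
Step 3: ref 4 -> FAULT, evict 2, frames=[4,3]
At step 3: evicted page 2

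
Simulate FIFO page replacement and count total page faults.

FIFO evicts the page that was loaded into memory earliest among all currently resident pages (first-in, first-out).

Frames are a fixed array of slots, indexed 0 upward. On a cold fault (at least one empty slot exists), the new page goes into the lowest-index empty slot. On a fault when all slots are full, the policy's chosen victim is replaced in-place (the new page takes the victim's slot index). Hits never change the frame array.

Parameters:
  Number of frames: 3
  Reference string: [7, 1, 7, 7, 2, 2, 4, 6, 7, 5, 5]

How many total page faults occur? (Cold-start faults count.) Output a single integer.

Answer: 7

Derivation:
Step 0: ref 7 → FAULT, frames=[7,-,-]
Step 1: ref 1 → FAULT, frames=[7,1,-]
Step 2: ref 7 → HIT, frames=[7,1,-]
Step 3: ref 7 → HIT, frames=[7,1,-]
Step 4: ref 2 → FAULT, frames=[7,1,2]
Step 5: ref 2 → HIT, frames=[7,1,2]
Step 6: ref 4 → FAULT (evict 7), frames=[4,1,2]
Step 7: ref 6 → FAULT (evict 1), frames=[4,6,2]
Step 8: ref 7 → FAULT (evict 2), frames=[4,6,7]
Step 9: ref 5 → FAULT (evict 4), frames=[5,6,7]
Step 10: ref 5 → HIT, frames=[5,6,7]
Total faults: 7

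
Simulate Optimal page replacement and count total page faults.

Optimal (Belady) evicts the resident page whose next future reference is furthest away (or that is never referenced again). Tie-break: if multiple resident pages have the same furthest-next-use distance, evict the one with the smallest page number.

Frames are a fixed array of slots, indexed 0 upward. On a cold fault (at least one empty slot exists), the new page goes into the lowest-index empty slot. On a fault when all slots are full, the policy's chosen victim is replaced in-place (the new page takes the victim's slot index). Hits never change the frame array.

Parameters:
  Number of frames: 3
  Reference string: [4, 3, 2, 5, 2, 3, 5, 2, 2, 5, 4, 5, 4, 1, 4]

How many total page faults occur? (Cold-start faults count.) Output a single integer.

Answer: 6

Derivation:
Step 0: ref 4 → FAULT, frames=[4,-,-]
Step 1: ref 3 → FAULT, frames=[4,3,-]
Step 2: ref 2 → FAULT, frames=[4,3,2]
Step 3: ref 5 → FAULT (evict 4), frames=[5,3,2]
Step 4: ref 2 → HIT, frames=[5,3,2]
Step 5: ref 3 → HIT, frames=[5,3,2]
Step 6: ref 5 → HIT, frames=[5,3,2]
Step 7: ref 2 → HIT, frames=[5,3,2]
Step 8: ref 2 → HIT, frames=[5,3,2]
Step 9: ref 5 → HIT, frames=[5,3,2]
Step 10: ref 4 → FAULT (evict 2), frames=[5,3,4]
Step 11: ref 5 → HIT, frames=[5,3,4]
Step 12: ref 4 → HIT, frames=[5,3,4]
Step 13: ref 1 → FAULT (evict 3), frames=[5,1,4]
Step 14: ref 4 → HIT, frames=[5,1,4]
Total faults: 6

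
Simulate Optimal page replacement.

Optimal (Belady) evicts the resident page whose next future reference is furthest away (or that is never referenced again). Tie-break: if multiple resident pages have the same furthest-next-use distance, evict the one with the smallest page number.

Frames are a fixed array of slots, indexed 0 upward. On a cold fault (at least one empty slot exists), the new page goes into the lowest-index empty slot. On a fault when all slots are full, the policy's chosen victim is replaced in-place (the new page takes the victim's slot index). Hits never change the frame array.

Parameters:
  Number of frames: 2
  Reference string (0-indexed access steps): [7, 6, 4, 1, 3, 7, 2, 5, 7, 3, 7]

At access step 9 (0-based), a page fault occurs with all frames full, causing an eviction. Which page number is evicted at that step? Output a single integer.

Step 0: ref 7 -> FAULT, frames=[7,-]
Step 1: ref 6 -> FAULT, frames=[7,6]
Step 2: ref 4 -> FAULT, evict 6, frames=[7,4]
Step 3: ref 1 -> FAULT, evict 4, frames=[7,1]
Step 4: ref 3 -> FAULT, evict 1, frames=[7,3]
Step 5: ref 7 -> HIT, frames=[7,3]
Step 6: ref 2 -> FAULT, evict 3, frames=[7,2]
Step 7: ref 5 -> FAULT, evict 2, frames=[7,5]
Step 8: ref 7 -> HIT, frames=[7,5]
Step 9: ref 3 -> FAULT, evict 5, frames=[7,3]
At step 9: evicted page 5

Answer: 5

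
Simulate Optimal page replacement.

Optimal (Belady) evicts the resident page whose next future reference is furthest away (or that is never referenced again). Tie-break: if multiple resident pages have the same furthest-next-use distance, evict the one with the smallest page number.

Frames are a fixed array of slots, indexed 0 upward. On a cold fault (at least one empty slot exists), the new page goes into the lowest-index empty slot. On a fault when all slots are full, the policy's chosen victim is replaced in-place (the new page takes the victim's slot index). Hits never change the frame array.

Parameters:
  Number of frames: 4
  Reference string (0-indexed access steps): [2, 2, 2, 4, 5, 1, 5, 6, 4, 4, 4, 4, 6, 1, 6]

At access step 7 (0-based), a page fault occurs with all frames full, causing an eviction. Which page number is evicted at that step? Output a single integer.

Step 0: ref 2 -> FAULT, frames=[2,-,-,-]
Step 1: ref 2 -> HIT, frames=[2,-,-,-]
Step 2: ref 2 -> HIT, frames=[2,-,-,-]
Step 3: ref 4 -> FAULT, frames=[2,4,-,-]
Step 4: ref 5 -> FAULT, frames=[2,4,5,-]
Step 5: ref 1 -> FAULT, frames=[2,4,5,1]
Step 6: ref 5 -> HIT, frames=[2,4,5,1]
Step 7: ref 6 -> FAULT, evict 2, frames=[6,4,5,1]
At step 7: evicted page 2

Answer: 2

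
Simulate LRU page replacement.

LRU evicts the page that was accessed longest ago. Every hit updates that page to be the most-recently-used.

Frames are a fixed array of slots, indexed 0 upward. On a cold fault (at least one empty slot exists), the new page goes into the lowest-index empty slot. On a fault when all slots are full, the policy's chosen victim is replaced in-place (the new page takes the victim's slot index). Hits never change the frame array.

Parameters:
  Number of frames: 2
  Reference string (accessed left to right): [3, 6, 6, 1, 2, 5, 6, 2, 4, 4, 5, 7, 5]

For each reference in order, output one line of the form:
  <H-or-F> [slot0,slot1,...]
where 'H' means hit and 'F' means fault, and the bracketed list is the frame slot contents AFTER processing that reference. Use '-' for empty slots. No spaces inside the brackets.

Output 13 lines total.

F [3,-]
F [3,6]
H [3,6]
F [1,6]
F [1,2]
F [5,2]
F [5,6]
F [2,6]
F [2,4]
H [2,4]
F [5,4]
F [5,7]
H [5,7]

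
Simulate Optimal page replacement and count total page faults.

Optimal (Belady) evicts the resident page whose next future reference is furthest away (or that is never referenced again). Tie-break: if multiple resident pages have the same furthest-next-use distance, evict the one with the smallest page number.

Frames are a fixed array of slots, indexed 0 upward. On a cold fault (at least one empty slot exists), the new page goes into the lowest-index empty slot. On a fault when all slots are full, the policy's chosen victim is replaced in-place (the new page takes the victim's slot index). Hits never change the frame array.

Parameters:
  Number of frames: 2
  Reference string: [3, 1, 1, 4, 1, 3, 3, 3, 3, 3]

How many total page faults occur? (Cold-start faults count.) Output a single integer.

Step 0: ref 3 → FAULT, frames=[3,-]
Step 1: ref 1 → FAULT, frames=[3,1]
Step 2: ref 1 → HIT, frames=[3,1]
Step 3: ref 4 → FAULT (evict 3), frames=[4,1]
Step 4: ref 1 → HIT, frames=[4,1]
Step 5: ref 3 → FAULT (evict 1), frames=[4,3]
Step 6: ref 3 → HIT, frames=[4,3]
Step 7: ref 3 → HIT, frames=[4,3]
Step 8: ref 3 → HIT, frames=[4,3]
Step 9: ref 3 → HIT, frames=[4,3]
Total faults: 4

Answer: 4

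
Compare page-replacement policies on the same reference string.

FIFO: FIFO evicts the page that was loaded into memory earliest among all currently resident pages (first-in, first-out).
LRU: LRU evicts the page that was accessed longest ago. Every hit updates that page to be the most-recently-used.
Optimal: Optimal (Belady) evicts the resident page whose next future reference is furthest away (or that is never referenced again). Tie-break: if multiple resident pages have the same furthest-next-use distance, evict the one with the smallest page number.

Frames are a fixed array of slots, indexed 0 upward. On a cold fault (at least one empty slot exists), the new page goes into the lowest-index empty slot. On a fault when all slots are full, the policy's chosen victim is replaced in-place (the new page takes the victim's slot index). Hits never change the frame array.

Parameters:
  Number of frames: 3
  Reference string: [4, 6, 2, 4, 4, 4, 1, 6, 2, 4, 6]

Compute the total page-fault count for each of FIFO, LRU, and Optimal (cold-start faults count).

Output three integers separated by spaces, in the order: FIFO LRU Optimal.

--- FIFO ---
  step 0: ref 4 -> FAULT, frames=[4,-,-] (faults so far: 1)
  step 1: ref 6 -> FAULT, frames=[4,6,-] (faults so far: 2)
  step 2: ref 2 -> FAULT, frames=[4,6,2] (faults so far: 3)
  step 3: ref 4 -> HIT, frames=[4,6,2] (faults so far: 3)
  step 4: ref 4 -> HIT, frames=[4,6,2] (faults so far: 3)
  step 5: ref 4 -> HIT, frames=[4,6,2] (faults so far: 3)
  step 6: ref 1 -> FAULT, evict 4, frames=[1,6,2] (faults so far: 4)
  step 7: ref 6 -> HIT, frames=[1,6,2] (faults so far: 4)
  step 8: ref 2 -> HIT, frames=[1,6,2] (faults so far: 4)
  step 9: ref 4 -> FAULT, evict 6, frames=[1,4,2] (faults so far: 5)
  step 10: ref 6 -> FAULT, evict 2, frames=[1,4,6] (faults so far: 6)
  FIFO total faults: 6
--- LRU ---
  step 0: ref 4 -> FAULT, frames=[4,-,-] (faults so far: 1)
  step 1: ref 6 -> FAULT, frames=[4,6,-] (faults so far: 2)
  step 2: ref 2 -> FAULT, frames=[4,6,2] (faults so far: 3)
  step 3: ref 4 -> HIT, frames=[4,6,2] (faults so far: 3)
  step 4: ref 4 -> HIT, frames=[4,6,2] (faults so far: 3)
  step 5: ref 4 -> HIT, frames=[4,6,2] (faults so far: 3)
  step 6: ref 1 -> FAULT, evict 6, frames=[4,1,2] (faults so far: 4)
  step 7: ref 6 -> FAULT, evict 2, frames=[4,1,6] (faults so far: 5)
  step 8: ref 2 -> FAULT, evict 4, frames=[2,1,6] (faults so far: 6)
  step 9: ref 4 -> FAULT, evict 1, frames=[2,4,6] (faults so far: 7)
  step 10: ref 6 -> HIT, frames=[2,4,6] (faults so far: 7)
  LRU total faults: 7
--- Optimal ---
  step 0: ref 4 -> FAULT, frames=[4,-,-] (faults so far: 1)
  step 1: ref 6 -> FAULT, frames=[4,6,-] (faults so far: 2)
  step 2: ref 2 -> FAULT, frames=[4,6,2] (faults so far: 3)
  step 3: ref 4 -> HIT, frames=[4,6,2] (faults so far: 3)
  step 4: ref 4 -> HIT, frames=[4,6,2] (faults so far: 3)
  step 5: ref 4 -> HIT, frames=[4,6,2] (faults so far: 3)
  step 6: ref 1 -> FAULT, evict 4, frames=[1,6,2] (faults so far: 4)
  step 7: ref 6 -> HIT, frames=[1,6,2] (faults so far: 4)
  step 8: ref 2 -> HIT, frames=[1,6,2] (faults so far: 4)
  step 9: ref 4 -> FAULT, evict 1, frames=[4,6,2] (faults so far: 5)
  step 10: ref 6 -> HIT, frames=[4,6,2] (faults so far: 5)
  Optimal total faults: 5

Answer: 6 7 5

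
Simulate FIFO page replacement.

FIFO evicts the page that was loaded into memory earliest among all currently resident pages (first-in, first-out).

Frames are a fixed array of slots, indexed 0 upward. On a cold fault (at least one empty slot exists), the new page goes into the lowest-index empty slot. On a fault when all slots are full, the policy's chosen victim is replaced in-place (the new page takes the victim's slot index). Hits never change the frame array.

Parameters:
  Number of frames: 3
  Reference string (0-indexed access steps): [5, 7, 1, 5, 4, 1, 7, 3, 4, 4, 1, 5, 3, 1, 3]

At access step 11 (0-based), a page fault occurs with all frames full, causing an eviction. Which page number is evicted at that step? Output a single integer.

Step 0: ref 5 -> FAULT, frames=[5,-,-]
Step 1: ref 7 -> FAULT, frames=[5,7,-]
Step 2: ref 1 -> FAULT, frames=[5,7,1]
Step 3: ref 5 -> HIT, frames=[5,7,1]
Step 4: ref 4 -> FAULT, evict 5, frames=[4,7,1]
Step 5: ref 1 -> HIT, frames=[4,7,1]
Step 6: ref 7 -> HIT, frames=[4,7,1]
Step 7: ref 3 -> FAULT, evict 7, frames=[4,3,1]
Step 8: ref 4 -> HIT, frames=[4,3,1]
Step 9: ref 4 -> HIT, frames=[4,3,1]
Step 10: ref 1 -> HIT, frames=[4,3,1]
Step 11: ref 5 -> FAULT, evict 1, frames=[4,3,5]
At step 11: evicted page 1

Answer: 1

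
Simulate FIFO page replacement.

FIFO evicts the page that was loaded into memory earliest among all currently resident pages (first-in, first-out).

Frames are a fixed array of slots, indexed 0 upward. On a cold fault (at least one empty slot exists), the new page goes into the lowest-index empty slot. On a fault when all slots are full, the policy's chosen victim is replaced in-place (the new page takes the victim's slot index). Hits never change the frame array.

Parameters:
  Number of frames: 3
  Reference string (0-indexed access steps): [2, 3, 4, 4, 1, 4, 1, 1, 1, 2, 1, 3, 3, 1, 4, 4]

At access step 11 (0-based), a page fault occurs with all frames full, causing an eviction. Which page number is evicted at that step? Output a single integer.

Step 0: ref 2 -> FAULT, frames=[2,-,-]
Step 1: ref 3 -> FAULT, frames=[2,3,-]
Step 2: ref 4 -> FAULT, frames=[2,3,4]
Step 3: ref 4 -> HIT, frames=[2,3,4]
Step 4: ref 1 -> FAULT, evict 2, frames=[1,3,4]
Step 5: ref 4 -> HIT, frames=[1,3,4]
Step 6: ref 1 -> HIT, frames=[1,3,4]
Step 7: ref 1 -> HIT, frames=[1,3,4]
Step 8: ref 1 -> HIT, frames=[1,3,4]
Step 9: ref 2 -> FAULT, evict 3, frames=[1,2,4]
Step 10: ref 1 -> HIT, frames=[1,2,4]
Step 11: ref 3 -> FAULT, evict 4, frames=[1,2,3]
At step 11: evicted page 4

Answer: 4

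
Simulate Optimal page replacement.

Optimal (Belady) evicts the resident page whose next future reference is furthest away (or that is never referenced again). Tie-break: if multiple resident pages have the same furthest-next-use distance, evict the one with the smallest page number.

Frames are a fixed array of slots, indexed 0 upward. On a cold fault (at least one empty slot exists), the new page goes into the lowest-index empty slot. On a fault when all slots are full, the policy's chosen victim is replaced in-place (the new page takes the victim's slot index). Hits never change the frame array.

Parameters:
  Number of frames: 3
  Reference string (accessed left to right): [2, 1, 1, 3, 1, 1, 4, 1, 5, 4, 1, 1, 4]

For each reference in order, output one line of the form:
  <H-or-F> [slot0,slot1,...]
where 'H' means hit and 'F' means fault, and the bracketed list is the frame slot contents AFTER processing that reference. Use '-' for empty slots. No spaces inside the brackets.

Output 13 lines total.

F [2,-,-]
F [2,1,-]
H [2,1,-]
F [2,1,3]
H [2,1,3]
H [2,1,3]
F [4,1,3]
H [4,1,3]
F [4,1,5]
H [4,1,5]
H [4,1,5]
H [4,1,5]
H [4,1,5]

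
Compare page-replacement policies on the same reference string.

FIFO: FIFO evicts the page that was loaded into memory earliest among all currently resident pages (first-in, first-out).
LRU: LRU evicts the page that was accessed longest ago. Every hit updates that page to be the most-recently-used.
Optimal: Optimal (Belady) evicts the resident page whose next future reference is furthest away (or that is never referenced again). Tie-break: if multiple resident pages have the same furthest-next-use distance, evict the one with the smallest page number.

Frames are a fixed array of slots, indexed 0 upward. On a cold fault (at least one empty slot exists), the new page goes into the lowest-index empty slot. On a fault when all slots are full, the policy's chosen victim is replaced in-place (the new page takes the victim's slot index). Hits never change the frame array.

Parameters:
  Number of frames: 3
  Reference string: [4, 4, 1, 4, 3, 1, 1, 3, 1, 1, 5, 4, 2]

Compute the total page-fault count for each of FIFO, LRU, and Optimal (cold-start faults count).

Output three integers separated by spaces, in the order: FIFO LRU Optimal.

--- FIFO ---
  step 0: ref 4 -> FAULT, frames=[4,-,-] (faults so far: 1)
  step 1: ref 4 -> HIT, frames=[4,-,-] (faults so far: 1)
  step 2: ref 1 -> FAULT, frames=[4,1,-] (faults so far: 2)
  step 3: ref 4 -> HIT, frames=[4,1,-] (faults so far: 2)
  step 4: ref 3 -> FAULT, frames=[4,1,3] (faults so far: 3)
  step 5: ref 1 -> HIT, frames=[4,1,3] (faults so far: 3)
  step 6: ref 1 -> HIT, frames=[4,1,3] (faults so far: 3)
  step 7: ref 3 -> HIT, frames=[4,1,3] (faults so far: 3)
  step 8: ref 1 -> HIT, frames=[4,1,3] (faults so far: 3)
  step 9: ref 1 -> HIT, frames=[4,1,3] (faults so far: 3)
  step 10: ref 5 -> FAULT, evict 4, frames=[5,1,3] (faults so far: 4)
  step 11: ref 4 -> FAULT, evict 1, frames=[5,4,3] (faults so far: 5)
  step 12: ref 2 -> FAULT, evict 3, frames=[5,4,2] (faults so far: 6)
  FIFO total faults: 6
--- LRU ---
  step 0: ref 4 -> FAULT, frames=[4,-,-] (faults so far: 1)
  step 1: ref 4 -> HIT, frames=[4,-,-] (faults so far: 1)
  step 2: ref 1 -> FAULT, frames=[4,1,-] (faults so far: 2)
  step 3: ref 4 -> HIT, frames=[4,1,-] (faults so far: 2)
  step 4: ref 3 -> FAULT, frames=[4,1,3] (faults so far: 3)
  step 5: ref 1 -> HIT, frames=[4,1,3] (faults so far: 3)
  step 6: ref 1 -> HIT, frames=[4,1,3] (faults so far: 3)
  step 7: ref 3 -> HIT, frames=[4,1,3] (faults so far: 3)
  step 8: ref 1 -> HIT, frames=[4,1,3] (faults so far: 3)
  step 9: ref 1 -> HIT, frames=[4,1,3] (faults so far: 3)
  step 10: ref 5 -> FAULT, evict 4, frames=[5,1,3] (faults so far: 4)
  step 11: ref 4 -> FAULT, evict 3, frames=[5,1,4] (faults so far: 5)
  step 12: ref 2 -> FAULT, evict 1, frames=[5,2,4] (faults so far: 6)
  LRU total faults: 6
--- Optimal ---
  step 0: ref 4 -> FAULT, frames=[4,-,-] (faults so far: 1)
  step 1: ref 4 -> HIT, frames=[4,-,-] (faults so far: 1)
  step 2: ref 1 -> FAULT, frames=[4,1,-] (faults so far: 2)
  step 3: ref 4 -> HIT, frames=[4,1,-] (faults so far: 2)
  step 4: ref 3 -> FAULT, frames=[4,1,3] (faults so far: 3)
  step 5: ref 1 -> HIT, frames=[4,1,3] (faults so far: 3)
  step 6: ref 1 -> HIT, frames=[4,1,3] (faults so far: 3)
  step 7: ref 3 -> HIT, frames=[4,1,3] (faults so far: 3)
  step 8: ref 1 -> HIT, frames=[4,1,3] (faults so far: 3)
  step 9: ref 1 -> HIT, frames=[4,1,3] (faults so far: 3)
  step 10: ref 5 -> FAULT, evict 1, frames=[4,5,3] (faults so far: 4)
  step 11: ref 4 -> HIT, frames=[4,5,3] (faults so far: 4)
  step 12: ref 2 -> FAULT, evict 3, frames=[4,5,2] (faults so far: 5)
  Optimal total faults: 5

Answer: 6 6 5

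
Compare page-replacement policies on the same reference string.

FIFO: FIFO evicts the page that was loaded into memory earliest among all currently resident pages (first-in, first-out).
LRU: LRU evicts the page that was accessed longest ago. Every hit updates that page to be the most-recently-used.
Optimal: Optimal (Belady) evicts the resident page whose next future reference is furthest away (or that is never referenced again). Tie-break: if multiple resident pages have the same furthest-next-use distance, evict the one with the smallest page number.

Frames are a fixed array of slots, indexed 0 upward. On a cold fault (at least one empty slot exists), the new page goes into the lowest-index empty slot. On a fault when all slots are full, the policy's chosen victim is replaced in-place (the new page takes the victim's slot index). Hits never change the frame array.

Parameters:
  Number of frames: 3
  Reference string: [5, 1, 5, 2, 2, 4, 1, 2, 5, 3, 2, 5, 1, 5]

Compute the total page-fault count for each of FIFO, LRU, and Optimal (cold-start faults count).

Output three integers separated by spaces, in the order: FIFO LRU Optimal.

--- FIFO ---
  step 0: ref 5 -> FAULT, frames=[5,-,-] (faults so far: 1)
  step 1: ref 1 -> FAULT, frames=[5,1,-] (faults so far: 2)
  step 2: ref 5 -> HIT, frames=[5,1,-] (faults so far: 2)
  step 3: ref 2 -> FAULT, frames=[5,1,2] (faults so far: 3)
  step 4: ref 2 -> HIT, frames=[5,1,2] (faults so far: 3)
  step 5: ref 4 -> FAULT, evict 5, frames=[4,1,2] (faults so far: 4)
  step 6: ref 1 -> HIT, frames=[4,1,2] (faults so far: 4)
  step 7: ref 2 -> HIT, frames=[4,1,2] (faults so far: 4)
  step 8: ref 5 -> FAULT, evict 1, frames=[4,5,2] (faults so far: 5)
  step 9: ref 3 -> FAULT, evict 2, frames=[4,5,3] (faults so far: 6)
  step 10: ref 2 -> FAULT, evict 4, frames=[2,5,3] (faults so far: 7)
  step 11: ref 5 -> HIT, frames=[2,5,3] (faults so far: 7)
  step 12: ref 1 -> FAULT, evict 5, frames=[2,1,3] (faults so far: 8)
  step 13: ref 5 -> FAULT, evict 3, frames=[2,1,5] (faults so far: 9)
  FIFO total faults: 9
--- LRU ---
  step 0: ref 5 -> FAULT, frames=[5,-,-] (faults so far: 1)
  step 1: ref 1 -> FAULT, frames=[5,1,-] (faults so far: 2)
  step 2: ref 5 -> HIT, frames=[5,1,-] (faults so far: 2)
  step 3: ref 2 -> FAULT, frames=[5,1,2] (faults so far: 3)
  step 4: ref 2 -> HIT, frames=[5,1,2] (faults so far: 3)
  step 5: ref 4 -> FAULT, evict 1, frames=[5,4,2] (faults so far: 4)
  step 6: ref 1 -> FAULT, evict 5, frames=[1,4,2] (faults so far: 5)
  step 7: ref 2 -> HIT, frames=[1,4,2] (faults so far: 5)
  step 8: ref 5 -> FAULT, evict 4, frames=[1,5,2] (faults so far: 6)
  step 9: ref 3 -> FAULT, evict 1, frames=[3,5,2] (faults so far: 7)
  step 10: ref 2 -> HIT, frames=[3,5,2] (faults so far: 7)
  step 11: ref 5 -> HIT, frames=[3,5,2] (faults so far: 7)
  step 12: ref 1 -> FAULT, evict 3, frames=[1,5,2] (faults so far: 8)
  step 13: ref 5 -> HIT, frames=[1,5,2] (faults so far: 8)
  LRU total faults: 8
--- Optimal ---
  step 0: ref 5 -> FAULT, frames=[5,-,-] (faults so far: 1)
  step 1: ref 1 -> FAULT, frames=[5,1,-] (faults so far: 2)
  step 2: ref 5 -> HIT, frames=[5,1,-] (faults so far: 2)
  step 3: ref 2 -> FAULT, frames=[5,1,2] (faults so far: 3)
  step 4: ref 2 -> HIT, frames=[5,1,2] (faults so far: 3)
  step 5: ref 4 -> FAULT, evict 5, frames=[4,1,2] (faults so far: 4)
  step 6: ref 1 -> HIT, frames=[4,1,2] (faults so far: 4)
  step 7: ref 2 -> HIT, frames=[4,1,2] (faults so far: 4)
  step 8: ref 5 -> FAULT, evict 4, frames=[5,1,2] (faults so far: 5)
  step 9: ref 3 -> FAULT, evict 1, frames=[5,3,2] (faults so far: 6)
  step 10: ref 2 -> HIT, frames=[5,3,2] (faults so far: 6)
  step 11: ref 5 -> HIT, frames=[5,3,2] (faults so far: 6)
  step 12: ref 1 -> FAULT, evict 2, frames=[5,3,1] (faults so far: 7)
  step 13: ref 5 -> HIT, frames=[5,3,1] (faults so far: 7)
  Optimal total faults: 7

Answer: 9 8 7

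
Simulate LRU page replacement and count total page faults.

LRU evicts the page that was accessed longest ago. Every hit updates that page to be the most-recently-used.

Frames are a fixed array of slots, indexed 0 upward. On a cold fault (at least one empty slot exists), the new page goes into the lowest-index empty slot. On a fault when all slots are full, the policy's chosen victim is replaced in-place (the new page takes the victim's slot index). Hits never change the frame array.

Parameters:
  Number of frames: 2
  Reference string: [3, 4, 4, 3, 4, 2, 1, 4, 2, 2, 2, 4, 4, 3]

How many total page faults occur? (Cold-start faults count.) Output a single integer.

Step 0: ref 3 → FAULT, frames=[3,-]
Step 1: ref 4 → FAULT, frames=[3,4]
Step 2: ref 4 → HIT, frames=[3,4]
Step 3: ref 3 → HIT, frames=[3,4]
Step 4: ref 4 → HIT, frames=[3,4]
Step 5: ref 2 → FAULT (evict 3), frames=[2,4]
Step 6: ref 1 → FAULT (evict 4), frames=[2,1]
Step 7: ref 4 → FAULT (evict 2), frames=[4,1]
Step 8: ref 2 → FAULT (evict 1), frames=[4,2]
Step 9: ref 2 → HIT, frames=[4,2]
Step 10: ref 2 → HIT, frames=[4,2]
Step 11: ref 4 → HIT, frames=[4,2]
Step 12: ref 4 → HIT, frames=[4,2]
Step 13: ref 3 → FAULT (evict 2), frames=[4,3]
Total faults: 7

Answer: 7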